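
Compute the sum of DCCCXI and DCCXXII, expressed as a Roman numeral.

DCCCXI = 811
DCCXXII = 722
811 + 722 = 1533

MDXXXIII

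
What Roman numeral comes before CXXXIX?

CXXXIX = 139; previous is 138

CXXXVIII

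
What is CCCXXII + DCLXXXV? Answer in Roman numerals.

CCCXXII = 322
DCLXXXV = 685
322 + 685 = 1007

MVII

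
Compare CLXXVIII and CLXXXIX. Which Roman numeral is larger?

CLXXVIII = 178
CLXXXIX = 189
189 is larger

CLXXXIX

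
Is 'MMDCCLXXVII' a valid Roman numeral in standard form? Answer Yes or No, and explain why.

'MMDCCLXXVII': Check the rules: uses only the symbols I, V, X, L, C, D, M; no symbol is repeated more than three times in a row; V, L and D each appear at most once; no smaller symbol precedes a larger one (values never increase from left to right). Value: M (1000) + M (1000) + D (500) + C (100) + C (100) + L (50) + X (10) + X (10) + V (5) + I (1) + I (1) = 2777. So it is a valid standard Roman numeral.

Yes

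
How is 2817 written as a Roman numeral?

Convert 2817 to Roman numerals:
  2817 contains 2×1000 (MM)
  817 contains 1×500 (D)
  317 contains 3×100 (CCC)
  17 contains 1×10 (X)
  7 contains 1×5 (V)
  2 contains 2×1 (II)

MMDCCCXVII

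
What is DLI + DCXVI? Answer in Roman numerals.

DLI = 551
DCXVI = 616
551 + 616 = 1167

MCLXVII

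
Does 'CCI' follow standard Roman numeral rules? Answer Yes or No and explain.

'CCI': Check the rules: uses only the symbols I, V, X, L, C, D, M; no symbol is repeated more than three times in a row; V, L and D each appear at most once; no smaller symbol precedes a larger one (values never increase from left to right). Value: C (100) + C (100) + I (1) = 201. So it is a valid standard Roman numeral.

Yes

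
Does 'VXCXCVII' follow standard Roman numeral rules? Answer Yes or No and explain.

'VXCXCVII': V should not appear more than once

No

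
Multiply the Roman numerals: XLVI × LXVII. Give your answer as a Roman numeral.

XLVI = 46
LXVII = 67
46 × 67 = 3082

MMMLXXXII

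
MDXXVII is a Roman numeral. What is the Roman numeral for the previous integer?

MDXXVII = 1527; previous is 1526

MDXXVI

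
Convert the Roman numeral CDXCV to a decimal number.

CDXCV: CD=400, XC=90, V=5
400 + 90 + 5 = 495

495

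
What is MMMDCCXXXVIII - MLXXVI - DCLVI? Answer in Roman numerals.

MMMDCCXXXVIII = 3738, MLXXVI = 1076, DCLVI = 656
3738 - 1076 = 2662
2662 - 656 = 2006

MMVI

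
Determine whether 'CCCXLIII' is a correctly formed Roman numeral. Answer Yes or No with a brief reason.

'CCCXLIII': Check the rules: uses only the symbols I, V, X, L, C, D, M; no symbol is repeated more than three times in a row; V, L and D each appear at most once; the only place a smaller symbol precedes a larger one is the allowed subtractive pair XL, the symbol right after such a pair (if any) is smaller than the pair's first symbol, and otherwise the values never increase from left to right. Value: C (100) + C (100) + C (100) + XL (40) + I (1) + I (1) + I (1) = 343. So it is a valid standard Roman numeral.

Yes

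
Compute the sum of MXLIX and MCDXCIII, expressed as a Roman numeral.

MXLIX = 1049
MCDXCIII = 1493
1049 + 1493 = 2542

MMDXLII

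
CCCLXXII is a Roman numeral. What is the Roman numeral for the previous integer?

CCCLXXII = 372; previous is 371

CCCLXXI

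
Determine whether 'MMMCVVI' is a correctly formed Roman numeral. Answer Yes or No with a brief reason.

'MMMCVVI': V should not appear more than once

No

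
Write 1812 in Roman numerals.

Convert 1812 to Roman numerals:
  1812 contains 1×1000 (M)
  812 contains 1×500 (D)
  312 contains 3×100 (CCC)
  12 contains 1×10 (X)
  2 contains 2×1 (II)

MDCCCXII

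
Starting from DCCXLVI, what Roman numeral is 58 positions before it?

DCCXLVI = 746
746 - 58 = 688

DCLXXXVIII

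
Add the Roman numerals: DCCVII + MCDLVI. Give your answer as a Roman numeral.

DCCVII = 707
MCDLVI = 1456
707 + 1456 = 2163

MMCLXIII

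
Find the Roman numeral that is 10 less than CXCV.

CXCV = 195
195 - 10 = 185

CLXXXV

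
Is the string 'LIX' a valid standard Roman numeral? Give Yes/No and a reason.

'LIX': Check the rules: uses only the symbols I, V, X, L, C, D, M; no symbol is repeated more than three times in a row; V, L and D each appear at most once; the only place a smaller symbol precedes a larger one is the allowed subtractive pair IX, the symbol right after such a pair (if any) is smaller than the pair's first symbol, and otherwise the values never increase from left to right. Value: L (50) + IX (9) = 59. So it is a valid standard Roman numeral.

Yes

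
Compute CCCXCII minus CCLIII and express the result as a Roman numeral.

CCCXCII = 392
CCLIII = 253
392 - 253 = 139

CXXXIX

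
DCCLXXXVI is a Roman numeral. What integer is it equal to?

DCCLXXXVI: D=500, C=100, C=100, L=50, X=10, X=10, X=10, V=5, I=1
500 + 100 + 100 + 50 + 10 + 10 + 10 + 5 + 1 = 786

786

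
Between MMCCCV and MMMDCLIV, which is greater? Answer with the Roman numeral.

MMCCCV = 2305
MMMDCLIV = 3654
3654 is larger

MMMDCLIV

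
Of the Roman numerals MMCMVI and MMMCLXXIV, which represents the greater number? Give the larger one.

MMCMVI = 2906
MMMCLXXIV = 3174
3174 is larger

MMMCLXXIV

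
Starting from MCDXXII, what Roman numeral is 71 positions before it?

MCDXXII = 1422
1422 - 71 = 1351

MCCCLI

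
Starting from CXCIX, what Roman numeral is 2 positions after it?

CXCIX = 199
199 + 2 = 201

CCI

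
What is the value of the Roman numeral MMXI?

MMXI: M=1000, M=1000, X=10, I=1
1000 + 1000 + 10 + 1 = 2011

2011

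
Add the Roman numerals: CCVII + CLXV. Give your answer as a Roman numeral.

CCVII = 207
CLXV = 165
207 + 165 = 372

CCCLXXII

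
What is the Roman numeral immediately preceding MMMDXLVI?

MMMDXLVI = 3546; previous is 3545

MMMDXLV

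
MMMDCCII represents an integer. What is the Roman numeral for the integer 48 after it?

MMMDCCII = 3702
3702 + 48 = 3750

MMMDCCL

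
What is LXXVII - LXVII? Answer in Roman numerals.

LXXVII = 77
LXVII = 67
77 - 67 = 10

X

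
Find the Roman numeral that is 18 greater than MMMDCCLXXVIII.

MMMDCCLXXVIII = 3778
3778 + 18 = 3796

MMMDCCXCVI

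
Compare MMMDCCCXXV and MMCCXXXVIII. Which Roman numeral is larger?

MMMDCCCXXV = 3825
MMCCXXXVIII = 2238
3825 is larger

MMMDCCCXXV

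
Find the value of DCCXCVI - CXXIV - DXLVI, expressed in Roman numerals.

DCCXCVI = 796, CXXIV = 124, DXLVI = 546
796 - 124 = 672
672 - 546 = 126

CXXVI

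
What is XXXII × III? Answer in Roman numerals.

XXXII = 32
III = 3
32 × 3 = 96

XCVI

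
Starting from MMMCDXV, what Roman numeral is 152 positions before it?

MMMCDXV = 3415
3415 - 152 = 3263

MMMCCLXIII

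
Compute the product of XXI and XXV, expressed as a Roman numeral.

XXI = 21
XXV = 25
21 × 25 = 525

DXXV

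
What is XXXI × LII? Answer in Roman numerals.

XXXI = 31
LII = 52
31 × 52 = 1612

MDCXII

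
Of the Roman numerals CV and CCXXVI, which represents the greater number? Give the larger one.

CV = 105
CCXXVI = 226
226 is larger

CCXXVI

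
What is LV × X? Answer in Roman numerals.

LV = 55
X = 10
55 × 10 = 550

DL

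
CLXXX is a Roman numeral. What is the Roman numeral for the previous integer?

CLXXX = 180, so the previous integer is 180 - 1 = 179

CLXXIX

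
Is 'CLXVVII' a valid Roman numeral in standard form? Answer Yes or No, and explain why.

'CLXVVII': V should not appear more than once

No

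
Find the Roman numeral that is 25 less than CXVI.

CXVI = 116
116 - 25 = 91

XCI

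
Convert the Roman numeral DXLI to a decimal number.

DXLI: D=500, XL=40, I=1
500 + 40 + 1 = 541

541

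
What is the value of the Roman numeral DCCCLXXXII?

DCCCLXXXII: D=500, C=100, C=100, C=100, L=50, X=10, X=10, X=10, I=1, I=1
500 + 100 + 100 + 100 + 50 + 10 + 10 + 10 + 1 + 1 = 882

882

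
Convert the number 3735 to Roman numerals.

Convert 3735 to Roman numerals:
  3735 contains 3×1000 (MMM)
  735 contains 1×500 (D)
  235 contains 2×100 (CC)
  35 contains 3×10 (XXX)
  5 contains 1×5 (V)

MMMDCCXXXV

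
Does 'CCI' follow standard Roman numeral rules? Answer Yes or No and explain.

'CCI': Check the rules: uses only the symbols I, V, X, L, C, D, M; no symbol is repeated more than three times in a row; V, L and D each appear at most once; no smaller symbol precedes a larger one (values never increase from left to right). Value: C (100) + C (100) + I (1) = 201. So it is a valid standard Roman numeral.

Yes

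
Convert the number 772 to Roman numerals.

Convert 772 to Roman numerals:
  772 contains 1×500 (D)
  272 contains 2×100 (CC)
  72 contains 1×50 (L)
  22 contains 2×10 (XX)
  2 contains 2×1 (II)

DCCLXXII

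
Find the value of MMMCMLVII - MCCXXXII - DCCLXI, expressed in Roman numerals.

MMMCMLVII = 3957, MCCXXXII = 1232, DCCLXI = 761
3957 - 1232 = 2725
2725 - 761 = 1964

MCMLXIV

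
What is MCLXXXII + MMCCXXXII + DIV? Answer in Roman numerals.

MCLXXXII = 1182, MMCCXXXII = 2232, DIV = 504
1182 + 2232 = 3414
3414 + 504 = 3918

MMMCMXVIII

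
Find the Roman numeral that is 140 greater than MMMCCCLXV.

MMMCCCLXV = 3365
3365 + 140 = 3505

MMMDV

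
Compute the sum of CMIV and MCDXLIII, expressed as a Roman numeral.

CMIV = 904
MCDXLIII = 1443
904 + 1443 = 2347

MMCCCXLVII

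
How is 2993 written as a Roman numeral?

Convert 2993 to Roman numerals:
  2993 contains 2×1000 (MM)
  993 contains 1×900 (CM)
  93 contains 1×90 (XC)
  3 contains 3×1 (III)

MMCMXCIII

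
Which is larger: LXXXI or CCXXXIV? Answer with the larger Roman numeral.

LXXXI = 81
CCXXXIV = 234
234 is larger

CCXXXIV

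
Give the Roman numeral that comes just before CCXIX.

CCXIX = 219, so the previous integer is 219 - 1 = 218

CCXVIII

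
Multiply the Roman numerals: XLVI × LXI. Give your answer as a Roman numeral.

XLVI = 46
LXI = 61
46 × 61 = 2806

MMDCCCVI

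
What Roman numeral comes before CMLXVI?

CMLXVI = 966; previous is 965

CMLXV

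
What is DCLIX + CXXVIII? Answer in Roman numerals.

DCLIX = 659
CXXVIII = 128
659 + 128 = 787

DCCLXXXVII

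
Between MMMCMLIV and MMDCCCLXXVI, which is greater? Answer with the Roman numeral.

MMMCMLIV = 3954
MMDCCCLXXVI = 2876
3954 is larger

MMMCMLIV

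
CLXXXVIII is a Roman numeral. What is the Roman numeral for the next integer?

CLXXXVIII = 188, so the next integer is 188 + 1 = 189

CLXXXIX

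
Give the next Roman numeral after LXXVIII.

LXXVIII = 78, so the next integer is 78 + 1 = 79

LXXIX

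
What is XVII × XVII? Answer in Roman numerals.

XVII = 17
XVII = 17
17 × 17 = 289

CCLXXXIX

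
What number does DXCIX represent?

DXCIX: D=500, XC=90, IX=9
500 + 90 + 9 = 599

599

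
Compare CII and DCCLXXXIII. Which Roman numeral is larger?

CII = 102
DCCLXXXIII = 783
783 is larger

DCCLXXXIII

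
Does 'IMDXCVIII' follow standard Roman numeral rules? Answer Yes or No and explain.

'IMDXCVIII': Invalid subtractive combination: IM

No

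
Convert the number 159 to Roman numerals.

Convert 159 to Roman numerals:
  159 contains 1×100 (C)
  59 contains 1×50 (L)
  9 contains 1×9 (IX)

CLIX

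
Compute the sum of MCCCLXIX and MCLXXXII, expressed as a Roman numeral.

MCCCLXIX = 1369
MCLXXXII = 1182
1369 + 1182 = 2551

MMDLI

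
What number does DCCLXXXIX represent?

DCCLXXXIX: D=500, C=100, C=100, L=50, X=10, X=10, X=10, IX=9
500 + 100 + 100 + 50 + 10 + 10 + 10 + 9 = 789

789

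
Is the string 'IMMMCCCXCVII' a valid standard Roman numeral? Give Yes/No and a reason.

'IMMMCCCXCVII': Invalid subtractive combination: IM

No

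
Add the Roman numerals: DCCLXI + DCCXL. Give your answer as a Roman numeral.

DCCLXI = 761
DCCXL = 740
761 + 740 = 1501

MDI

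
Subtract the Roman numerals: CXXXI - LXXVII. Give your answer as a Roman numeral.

CXXXI = 131
LXXVII = 77
131 - 77 = 54

LIV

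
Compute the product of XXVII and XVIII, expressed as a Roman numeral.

XXVII = 27
XVIII = 18
27 × 18 = 486

CDLXXXVI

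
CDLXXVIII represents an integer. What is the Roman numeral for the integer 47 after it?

CDLXXVIII = 478
478 + 47 = 525

DXXV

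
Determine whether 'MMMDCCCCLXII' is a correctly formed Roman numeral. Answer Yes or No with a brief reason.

'MMMDCCCCLXII': More than 3 consecutive C's

No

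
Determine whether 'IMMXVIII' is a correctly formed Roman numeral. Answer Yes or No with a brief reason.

'IMMXVIII': Invalid subtractive combination: IM

No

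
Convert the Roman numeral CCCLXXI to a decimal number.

CCCLXXI: C=100, C=100, C=100, L=50, X=10, X=10, I=1
100 + 100 + 100 + 50 + 10 + 10 + 1 = 371

371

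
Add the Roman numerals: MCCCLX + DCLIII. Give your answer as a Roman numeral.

MCCCLX = 1360
DCLIII = 653
1360 + 653 = 2013

MMXIII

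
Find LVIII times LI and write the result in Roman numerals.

LVIII = 58
LI = 51
58 × 51 = 2958

MMCMLVIII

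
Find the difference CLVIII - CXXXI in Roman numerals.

CLVIII = 158
CXXXI = 131
158 - 131 = 27

XXVII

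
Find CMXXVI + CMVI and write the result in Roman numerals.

CMXXVI = 926
CMVI = 906
926 + 906 = 1832

MDCCCXXXII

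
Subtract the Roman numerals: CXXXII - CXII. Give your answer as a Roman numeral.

CXXXII = 132
CXII = 112
132 - 112 = 20

XX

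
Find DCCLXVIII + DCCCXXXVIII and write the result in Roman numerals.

DCCLXVIII = 768
DCCCXXXVIII = 838
768 + 838 = 1606

MDCVI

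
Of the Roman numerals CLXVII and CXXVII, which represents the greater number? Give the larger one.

CLXVII = 167
CXXVII = 127
167 is larger

CLXVII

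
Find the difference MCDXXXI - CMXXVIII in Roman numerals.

MCDXXXI = 1431
CMXXVIII = 928
1431 - 928 = 503

DIII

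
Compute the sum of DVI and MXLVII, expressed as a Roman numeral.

DVI = 506
MXLVII = 1047
506 + 1047 = 1553

MDLIII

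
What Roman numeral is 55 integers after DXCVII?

DXCVII = 597
597 + 55 = 652

DCLII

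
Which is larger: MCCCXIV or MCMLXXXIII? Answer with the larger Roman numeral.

MCCCXIV = 1314
MCMLXXXIII = 1983
1983 is larger

MCMLXXXIII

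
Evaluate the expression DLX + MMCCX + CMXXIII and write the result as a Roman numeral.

DLX = 560, MMCCX = 2210, CMXXIII = 923
560 + 2210 = 2770
2770 + 923 = 3693

MMMDCXCIII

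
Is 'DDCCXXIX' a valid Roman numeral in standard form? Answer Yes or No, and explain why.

'DDCCXXIX': D should not appear more than once

No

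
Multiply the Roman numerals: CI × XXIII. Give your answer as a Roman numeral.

CI = 101
XXIII = 23
101 × 23 = 2323

MMCCCXXIII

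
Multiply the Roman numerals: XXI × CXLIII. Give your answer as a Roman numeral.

XXI = 21
CXLIII = 143
21 × 143 = 3003

MMMIII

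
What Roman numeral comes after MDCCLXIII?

MDCCLXIII = 1763; next is 1764

MDCCLXIV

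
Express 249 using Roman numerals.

Convert 249 to Roman numerals:
  249 contains 2×100 (CC)
  49 contains 1×40 (XL)
  9 contains 1×9 (IX)

CCXLIX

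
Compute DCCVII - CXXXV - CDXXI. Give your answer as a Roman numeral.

DCCVII = 707, CXXXV = 135, CDXXI = 421
707 - 135 = 572
572 - 421 = 151

CLI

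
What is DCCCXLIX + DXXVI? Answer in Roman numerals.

DCCCXLIX = 849
DXXVI = 526
849 + 526 = 1375

MCCCLXXV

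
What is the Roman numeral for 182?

Convert 182 to Roman numerals:
  182 contains 1×100 (C)
  82 contains 1×50 (L)
  32 contains 3×10 (XXX)
  2 contains 2×1 (II)

CLXXXII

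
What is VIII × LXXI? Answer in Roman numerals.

VIII = 8
LXXI = 71
8 × 71 = 568

DLXVIII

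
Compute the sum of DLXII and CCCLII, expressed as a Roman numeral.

DLXII = 562
CCCLII = 352
562 + 352 = 914

CMXIV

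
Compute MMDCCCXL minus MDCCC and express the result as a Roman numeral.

MMDCCCXL = 2840
MDCCC = 1800
2840 - 1800 = 1040

MXL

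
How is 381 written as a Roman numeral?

Convert 381 to Roman numerals:
  381 contains 3×100 (CCC)
  81 contains 1×50 (L)
  31 contains 3×10 (XXX)
  1 contains 1×1 (I)

CCCLXXXI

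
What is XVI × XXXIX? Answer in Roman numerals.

XVI = 16
XXXIX = 39
16 × 39 = 624

DCXXIV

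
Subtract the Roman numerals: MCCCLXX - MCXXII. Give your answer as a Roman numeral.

MCCCLXX = 1370
MCXXII = 1122
1370 - 1122 = 248

CCXLVIII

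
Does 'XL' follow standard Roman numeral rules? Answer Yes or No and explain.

'XL': Check the rules: uses only the symbols I, V, X, L, C, D, M; no symbol is repeated more than three times in a row; V, L and D each appear at most once; the only place a smaller symbol precedes a larger one is the allowed subtractive pair XL, the symbol right after such a pair (if any) is smaller than the pair's first symbol, and otherwise the values never increase from left to right. Value: XL = 40. So it is a valid standard Roman numeral.

Yes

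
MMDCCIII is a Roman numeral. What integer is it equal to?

MMDCCIII: M=1000, M=1000, D=500, C=100, C=100, I=1, I=1, I=1
1000 + 1000 + 500 + 100 + 100 + 1 + 1 + 1 = 2703

2703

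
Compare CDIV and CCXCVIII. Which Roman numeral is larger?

CDIV = 404
CCXCVIII = 298
404 is larger

CDIV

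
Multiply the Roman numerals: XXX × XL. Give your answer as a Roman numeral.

XXX = 30
XL = 40
30 × 40 = 1200

MCC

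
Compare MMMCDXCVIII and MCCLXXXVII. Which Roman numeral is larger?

MMMCDXCVIII = 3498
MCCLXXXVII = 1287
3498 is larger

MMMCDXCVIII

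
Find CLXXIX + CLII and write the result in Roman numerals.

CLXXIX = 179
CLII = 152
179 + 152 = 331

CCCXXXI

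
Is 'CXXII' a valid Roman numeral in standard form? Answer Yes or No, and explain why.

'CXXII': Check the rules: uses only the symbols I, V, X, L, C, D, M; no symbol is repeated more than three times in a row; V, L and D each appear at most once; no smaller symbol precedes a larger one (values never increase from left to right). Value: C (100) + X (10) + X (10) + I (1) + I (1) = 122. So it is a valid standard Roman numeral.

Yes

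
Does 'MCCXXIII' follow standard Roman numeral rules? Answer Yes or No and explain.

'MCCXXIII': Check the rules: uses only the symbols I, V, X, L, C, D, M; no symbol is repeated more than three times in a row; V, L and D each appear at most once; no smaller symbol precedes a larger one (values never increase from left to right). Value: M (1000) + C (100) + C (100) + X (10) + X (10) + I (1) + I (1) + I (1) = 1223. So it is a valid standard Roman numeral.

Yes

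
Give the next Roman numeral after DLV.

DLV = 555; next is 556

DLVI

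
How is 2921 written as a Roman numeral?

Convert 2921 to Roman numerals:
  2921 contains 2×1000 (MM)
  921 contains 1×900 (CM)
  21 contains 2×10 (XX)
  1 contains 1×1 (I)

MMCMXXI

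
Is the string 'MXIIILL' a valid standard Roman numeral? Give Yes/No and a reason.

'MXIIILL': L should not appear more than once

No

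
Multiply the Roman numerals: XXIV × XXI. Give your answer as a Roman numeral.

XXIV = 24
XXI = 21
24 × 21 = 504

DIV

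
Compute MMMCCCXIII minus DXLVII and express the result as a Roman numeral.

MMMCCCXIII = 3313
DXLVII = 547
3313 - 547 = 2766

MMDCCLXVI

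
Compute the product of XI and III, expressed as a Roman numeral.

XI = 11
III = 3
11 × 3 = 33

XXXIII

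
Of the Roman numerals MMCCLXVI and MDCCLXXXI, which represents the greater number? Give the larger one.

MMCCLXVI = 2266
MDCCLXXXI = 1781
2266 is larger

MMCCLXVI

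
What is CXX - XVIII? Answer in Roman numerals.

CXX = 120
XVIII = 18
120 - 18 = 102

CII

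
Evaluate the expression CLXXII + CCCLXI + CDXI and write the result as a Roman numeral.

CLXXII = 172, CCCLXI = 361, CDXI = 411
172 + 361 = 533
533 + 411 = 944

CMXLIV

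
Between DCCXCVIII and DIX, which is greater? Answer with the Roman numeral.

DCCXCVIII = 798
DIX = 509
798 is larger

DCCXCVIII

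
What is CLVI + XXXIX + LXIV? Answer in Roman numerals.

CLVI = 156, XXXIX = 39, LXIV = 64
156 + 39 = 195
195 + 64 = 259

CCLIX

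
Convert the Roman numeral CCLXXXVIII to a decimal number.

CCLXXXVIII: C=100, C=100, L=50, X=10, X=10, X=10, V=5, I=1, I=1, I=1
100 + 100 + 50 + 10 + 10 + 10 + 5 + 1 + 1 + 1 = 288

288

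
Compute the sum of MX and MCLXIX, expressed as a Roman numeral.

MX = 1010
MCLXIX = 1169
1010 + 1169 = 2179

MMCLXXIX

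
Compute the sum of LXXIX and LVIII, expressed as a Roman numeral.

LXXIX = 79
LVIII = 58
79 + 58 = 137

CXXXVII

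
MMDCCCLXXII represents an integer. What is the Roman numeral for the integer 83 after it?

MMDCCCLXXII = 2872
2872 + 83 = 2955

MMCMLV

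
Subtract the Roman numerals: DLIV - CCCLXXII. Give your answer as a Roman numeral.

DLIV = 554
CCCLXXII = 372
554 - 372 = 182

CLXXXII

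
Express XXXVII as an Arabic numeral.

XXXVII: X=10, X=10, X=10, V=5, I=1, I=1
10 + 10 + 10 + 5 + 1 + 1 = 37

37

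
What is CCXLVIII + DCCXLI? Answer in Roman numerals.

CCXLVIII = 248
DCCXLI = 741
248 + 741 = 989

CMLXXXIX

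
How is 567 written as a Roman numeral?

Convert 567 to Roman numerals:
  567 contains 1×500 (D)
  67 contains 1×50 (L)
  17 contains 1×10 (X)
  7 contains 1×5 (V)
  2 contains 2×1 (II)

DLXVII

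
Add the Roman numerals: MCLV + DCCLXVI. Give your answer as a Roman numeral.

MCLV = 1155
DCCLXVI = 766
1155 + 766 = 1921

MCMXXI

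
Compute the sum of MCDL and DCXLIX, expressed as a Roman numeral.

MCDL = 1450
DCXLIX = 649
1450 + 649 = 2099

MMXCIX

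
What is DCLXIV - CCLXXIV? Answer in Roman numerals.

DCLXIV = 664
CCLXXIV = 274
664 - 274 = 390

CCCXC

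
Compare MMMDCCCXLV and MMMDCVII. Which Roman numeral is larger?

MMMDCCCXLV = 3845
MMMDCVII = 3607
3845 is larger

MMMDCCCXLV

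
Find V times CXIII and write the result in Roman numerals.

V = 5
CXIII = 113
5 × 113 = 565

DLXV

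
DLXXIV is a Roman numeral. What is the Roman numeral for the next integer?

DLXXIV = 574, so the next integer is 574 + 1 = 575

DLXXV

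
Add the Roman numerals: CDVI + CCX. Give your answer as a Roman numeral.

CDVI = 406
CCX = 210
406 + 210 = 616

DCXVI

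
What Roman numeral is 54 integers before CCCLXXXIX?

CCCLXXXIX = 389
389 - 54 = 335

CCCXXXV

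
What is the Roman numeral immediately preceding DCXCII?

DCXCII = 692; previous is 691

DCXCI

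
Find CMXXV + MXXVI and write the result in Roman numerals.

CMXXV = 925
MXXVI = 1026
925 + 1026 = 1951

MCMLI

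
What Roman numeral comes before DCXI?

DCXI = 611, so the previous integer is 611 - 1 = 610

DCX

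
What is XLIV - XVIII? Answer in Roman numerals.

XLIV = 44
XVIII = 18
44 - 18 = 26

XXVI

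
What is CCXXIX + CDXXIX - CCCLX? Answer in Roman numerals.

CCXXIX = 229, CDXXIX = 429, CCCLX = 360
229 + 429 = 658
658 - 360 = 298

CCXCVIII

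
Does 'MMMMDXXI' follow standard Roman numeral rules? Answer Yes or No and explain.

'MMMMDXXI': More than 3 consecutive M's

No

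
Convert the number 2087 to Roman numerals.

Convert 2087 to Roman numerals:
  2087 contains 2×1000 (MM)
  87 contains 1×50 (L)
  37 contains 3×10 (XXX)
  7 contains 1×5 (V)
  2 contains 2×1 (II)

MMLXXXVII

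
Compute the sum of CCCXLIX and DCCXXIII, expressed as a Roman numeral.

CCCXLIX = 349
DCCXXIII = 723
349 + 723 = 1072

MLXXII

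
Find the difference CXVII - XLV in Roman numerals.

CXVII = 117
XLV = 45
117 - 45 = 72

LXXII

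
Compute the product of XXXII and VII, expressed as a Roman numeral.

XXXII = 32
VII = 7
32 × 7 = 224

CCXXIV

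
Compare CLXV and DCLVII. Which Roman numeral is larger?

CLXV = 165
DCLVII = 657
657 is larger

DCLVII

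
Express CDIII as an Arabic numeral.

CDIII: CD=400, I=1, I=1, I=1
400 + 1 + 1 + 1 = 403

403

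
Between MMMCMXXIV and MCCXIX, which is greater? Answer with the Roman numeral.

MMMCMXXIV = 3924
MCCXIX = 1219
3924 is larger

MMMCMXXIV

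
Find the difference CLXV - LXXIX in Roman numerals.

CLXV = 165
LXXIX = 79
165 - 79 = 86

LXXXVI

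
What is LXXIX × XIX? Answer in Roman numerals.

LXXIX = 79
XIX = 19
79 × 19 = 1501

MDI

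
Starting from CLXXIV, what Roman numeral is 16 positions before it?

CLXXIV = 174
174 - 16 = 158

CLVIII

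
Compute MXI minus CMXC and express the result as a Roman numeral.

MXI = 1011
CMXC = 990
1011 - 990 = 21

XXI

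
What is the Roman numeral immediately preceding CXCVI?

CXCVI = 196, so the previous integer is 196 - 1 = 195

CXCV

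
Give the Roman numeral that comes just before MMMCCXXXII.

MMMCCXXXII = 3232, so the previous integer is 3232 - 1 = 3231

MMMCCXXXI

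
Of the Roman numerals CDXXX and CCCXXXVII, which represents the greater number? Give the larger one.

CDXXX = 430
CCCXXXVII = 337
430 is larger

CDXXX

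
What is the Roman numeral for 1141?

Convert 1141 to Roman numerals:
  1141 contains 1×1000 (M)
  141 contains 1×100 (C)
  41 contains 1×40 (XL)
  1 contains 1×1 (I)

MCXLI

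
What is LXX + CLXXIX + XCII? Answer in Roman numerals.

LXX = 70, CLXXIX = 179, XCII = 92
70 + 179 = 249
249 + 92 = 341

CCCXLI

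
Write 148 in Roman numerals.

Convert 148 to Roman numerals:
  148 contains 1×100 (C)
  48 contains 1×40 (XL)
  8 contains 1×5 (V)
  3 contains 3×1 (III)

CXLVIII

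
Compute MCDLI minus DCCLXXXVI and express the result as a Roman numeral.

MCDLI = 1451
DCCLXXXVI = 786
1451 - 786 = 665

DCLXV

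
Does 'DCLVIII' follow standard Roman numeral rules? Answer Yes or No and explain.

'DCLVIII': Check the rules: uses only the symbols I, V, X, L, C, D, M; no symbol is repeated more than three times in a row; V, L and D each appear at most once; no smaller symbol precedes a larger one (values never increase from left to right). Value: D (500) + C (100) + L (50) + V (5) + I (1) + I (1) + I (1) = 658. So it is a valid standard Roman numeral.

Yes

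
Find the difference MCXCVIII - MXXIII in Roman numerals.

MCXCVIII = 1198
MXXIII = 1023
1198 - 1023 = 175

CLXXV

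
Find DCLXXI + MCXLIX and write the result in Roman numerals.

DCLXXI = 671
MCXLIX = 1149
671 + 1149 = 1820

MDCCCXX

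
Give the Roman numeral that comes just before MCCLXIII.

MCCLXIII = 1263; previous is 1262

MCCLXII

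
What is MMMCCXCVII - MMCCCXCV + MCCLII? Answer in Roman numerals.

MMMCCXCVII = 3297, MMCCCXCV = 2395, MCCLII = 1252
3297 - 2395 = 902
902 + 1252 = 2154

MMCLIV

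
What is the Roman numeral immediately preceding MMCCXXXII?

MMCCXXXII = 2232, so the previous integer is 2232 - 1 = 2231

MMCCXXXI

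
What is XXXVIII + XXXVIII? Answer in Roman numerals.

XXXVIII = 38
XXXVIII = 38
38 + 38 = 76

LXXVI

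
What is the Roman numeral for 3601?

Convert 3601 to Roman numerals:
  3601 contains 3×1000 (MMM)
  601 contains 1×500 (D)
  101 contains 1×100 (C)
  1 contains 1×1 (I)

MMMDCI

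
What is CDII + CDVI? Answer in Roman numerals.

CDII = 402
CDVI = 406
402 + 406 = 808

DCCCVIII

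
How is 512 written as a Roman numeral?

Convert 512 to Roman numerals:
  512 contains 1×500 (D)
  12 contains 1×10 (X)
  2 contains 2×1 (II)

DXII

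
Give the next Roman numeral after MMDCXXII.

MMDCXXII = 2622, so the next integer is 2622 + 1 = 2623

MMDCXXIII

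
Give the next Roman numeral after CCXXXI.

CCXXXI = 231, so the next integer is 231 + 1 = 232

CCXXXII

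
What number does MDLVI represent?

MDLVI: M=1000, D=500, L=50, V=5, I=1
1000 + 500 + 50 + 5 + 1 = 1556

1556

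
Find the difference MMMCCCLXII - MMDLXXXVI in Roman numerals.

MMMCCCLXII = 3362
MMDLXXXVI = 2586
3362 - 2586 = 776

DCCLXXVI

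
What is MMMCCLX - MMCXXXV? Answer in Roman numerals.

MMMCCLX = 3260
MMCXXXV = 2135
3260 - 2135 = 1125

MCXXV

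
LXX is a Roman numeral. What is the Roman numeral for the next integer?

LXX = 70, so the next integer is 70 + 1 = 71

LXXI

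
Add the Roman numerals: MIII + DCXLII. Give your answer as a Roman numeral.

MIII = 1003
DCXLII = 642
1003 + 642 = 1645

MDCXLV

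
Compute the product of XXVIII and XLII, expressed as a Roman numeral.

XXVIII = 28
XLII = 42
28 × 42 = 1176

MCLXXVI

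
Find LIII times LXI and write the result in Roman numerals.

LIII = 53
LXI = 61
53 × 61 = 3233

MMMCCXXXIII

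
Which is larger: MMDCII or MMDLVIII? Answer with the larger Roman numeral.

MMDCII = 2602
MMDLVIII = 2558
2602 is larger

MMDCII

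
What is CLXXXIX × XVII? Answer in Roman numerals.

CLXXXIX = 189
XVII = 17
189 × 17 = 3213

MMMCCXIII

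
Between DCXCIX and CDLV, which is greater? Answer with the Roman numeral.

DCXCIX = 699
CDLV = 455
699 is larger

DCXCIX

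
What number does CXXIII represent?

CXXIII: C=100, X=10, X=10, I=1, I=1, I=1
100 + 10 + 10 + 1 + 1 + 1 = 123

123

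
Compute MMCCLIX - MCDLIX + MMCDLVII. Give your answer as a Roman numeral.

MMCCLIX = 2259, MCDLIX = 1459, MMCDLVII = 2457
2259 - 1459 = 800
800 + 2457 = 3257

MMMCCLVII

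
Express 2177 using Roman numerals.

Convert 2177 to Roman numerals:
  2177 contains 2×1000 (MM)
  177 contains 1×100 (C)
  77 contains 1×50 (L)
  27 contains 2×10 (XX)
  7 contains 1×5 (V)
  2 contains 2×1 (II)

MMCLXXVII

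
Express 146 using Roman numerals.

Convert 146 to Roman numerals:
  146 contains 1×100 (C)
  46 contains 1×40 (XL)
  6 contains 1×5 (V)
  1 contains 1×1 (I)

CXLVI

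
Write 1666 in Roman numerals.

Convert 1666 to Roman numerals:
  1666 contains 1×1000 (M)
  666 contains 1×500 (D)
  166 contains 1×100 (C)
  66 contains 1×50 (L)
  16 contains 1×10 (X)
  6 contains 1×5 (V)
  1 contains 1×1 (I)

MDCLXVI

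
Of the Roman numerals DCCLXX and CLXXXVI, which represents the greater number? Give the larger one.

DCCLXX = 770
CLXXXVI = 186
770 is larger

DCCLXX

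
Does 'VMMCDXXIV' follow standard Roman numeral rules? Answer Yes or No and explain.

'VMMCDXXIV': V should not appear more than once

No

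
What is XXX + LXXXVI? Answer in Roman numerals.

XXX = 30
LXXXVI = 86
30 + 86 = 116

CXVI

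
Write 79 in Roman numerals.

Convert 79 to Roman numerals:
  79 contains 1×50 (L)
  29 contains 2×10 (XX)
  9 contains 1×9 (IX)

LXXIX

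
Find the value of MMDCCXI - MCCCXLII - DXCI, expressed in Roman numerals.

MMDCCXI = 2711, MCCCXLII = 1342, DXCI = 591
2711 - 1342 = 1369
1369 - 591 = 778

DCCLXXVIII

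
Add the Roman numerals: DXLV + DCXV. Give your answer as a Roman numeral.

DXLV = 545
DCXV = 615
545 + 615 = 1160

MCLX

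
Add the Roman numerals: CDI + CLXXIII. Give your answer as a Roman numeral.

CDI = 401
CLXXIII = 173
401 + 173 = 574

DLXXIV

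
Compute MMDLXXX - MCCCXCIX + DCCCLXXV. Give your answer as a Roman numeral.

MMDLXXX = 2580, MCCCXCIX = 1399, DCCCLXXV = 875
2580 - 1399 = 1181
1181 + 875 = 2056

MMLVI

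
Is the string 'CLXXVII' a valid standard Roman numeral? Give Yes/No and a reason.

'CLXXVII': Check the rules: uses only the symbols I, V, X, L, C, D, M; no symbol is repeated more than three times in a row; V, L and D each appear at most once; no smaller symbol precedes a larger one (values never increase from left to right). Value: C (100) + L (50) + X (10) + X (10) + V (5) + I (1) + I (1) = 177. So it is a valid standard Roman numeral.

Yes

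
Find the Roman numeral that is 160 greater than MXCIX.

MXCIX = 1099
1099 + 160 = 1259

MCCLIX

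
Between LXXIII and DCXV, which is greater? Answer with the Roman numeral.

LXXIII = 73
DCXV = 615
615 is larger

DCXV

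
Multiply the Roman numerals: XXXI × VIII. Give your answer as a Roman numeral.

XXXI = 31
VIII = 8
31 × 8 = 248

CCXLVIII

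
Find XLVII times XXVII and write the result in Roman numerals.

XLVII = 47
XXVII = 27
47 × 27 = 1269

MCCLXIX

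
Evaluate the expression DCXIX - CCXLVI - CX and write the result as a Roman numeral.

DCXIX = 619, CCXLVI = 246, CX = 110
619 - 246 = 373
373 - 110 = 263

CCLXIII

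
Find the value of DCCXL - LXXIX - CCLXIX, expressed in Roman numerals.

DCCXL = 740, LXXIX = 79, CCLXIX = 269
740 - 79 = 661
661 - 269 = 392

CCCXCII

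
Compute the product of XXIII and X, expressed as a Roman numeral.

XXIII = 23
X = 10
23 × 10 = 230

CCXXX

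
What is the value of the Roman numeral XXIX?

XXIX: X=10, X=10, IX=9
10 + 10 + 9 = 29

29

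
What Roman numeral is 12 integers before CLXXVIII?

CLXXVIII = 178
178 - 12 = 166

CLXVI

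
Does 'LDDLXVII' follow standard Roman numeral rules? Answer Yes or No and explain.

'LDDLXVII': L should not appear more than once

No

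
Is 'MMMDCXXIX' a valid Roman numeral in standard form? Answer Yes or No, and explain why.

'MMMDCXXIX': Check the rules: uses only the symbols I, V, X, L, C, D, M; no symbol is repeated more than three times in a row; V, L and D each appear at most once; the only place a smaller symbol precedes a larger one is the allowed subtractive pair IX, the symbol right after such a pair (if any) is smaller than the pair's first symbol, and otherwise the values never increase from left to right. Value: M (1000) + M (1000) + M (1000) + D (500) + C (100) + X (10) + X (10) + IX (9) = 3629. So it is a valid standard Roman numeral.

Yes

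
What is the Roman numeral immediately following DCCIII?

DCCIII = 703, so the next integer is 703 + 1 = 704

DCCIV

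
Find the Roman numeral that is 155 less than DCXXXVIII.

DCXXXVIII = 638
638 - 155 = 483

CDLXXXIII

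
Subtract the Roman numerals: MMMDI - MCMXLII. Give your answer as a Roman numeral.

MMMDI = 3501
MCMXLII = 1942
3501 - 1942 = 1559

MDLIX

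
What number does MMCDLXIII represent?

MMCDLXIII: M=1000, M=1000, CD=400, L=50, X=10, I=1, I=1, I=1
1000 + 1000 + 400 + 50 + 10 + 1 + 1 + 1 = 2463

2463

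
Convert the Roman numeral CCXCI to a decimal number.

CCXCI: C=100, C=100, XC=90, I=1
100 + 100 + 90 + 1 = 291

291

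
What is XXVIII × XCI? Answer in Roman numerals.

XXVIII = 28
XCI = 91
28 × 91 = 2548

MMDXLVIII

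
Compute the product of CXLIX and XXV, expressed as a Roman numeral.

CXLIX = 149
XXV = 25
149 × 25 = 3725

MMMDCCXXV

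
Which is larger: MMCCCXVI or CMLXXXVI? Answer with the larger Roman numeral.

MMCCCXVI = 2316
CMLXXXVI = 986
2316 is larger

MMCCCXVI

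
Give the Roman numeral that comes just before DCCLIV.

DCCLIV = 754, so the previous integer is 754 - 1 = 753

DCCLIII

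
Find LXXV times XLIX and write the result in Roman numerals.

LXXV = 75
XLIX = 49
75 × 49 = 3675

MMMDCLXXV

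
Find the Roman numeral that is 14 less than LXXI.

LXXI = 71
71 - 14 = 57

LVII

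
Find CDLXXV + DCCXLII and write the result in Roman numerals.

CDLXXV = 475
DCCXLII = 742
475 + 742 = 1217

MCCXVII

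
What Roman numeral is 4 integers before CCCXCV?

CCCXCV = 395
395 - 4 = 391

CCCXCI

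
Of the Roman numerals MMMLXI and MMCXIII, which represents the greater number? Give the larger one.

MMMLXI = 3061
MMCXIII = 2113
3061 is larger

MMMLXI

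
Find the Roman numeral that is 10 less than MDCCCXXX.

MDCCCXXX = 1830
1830 - 10 = 1820

MDCCCXX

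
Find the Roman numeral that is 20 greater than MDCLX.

MDCLX = 1660
1660 + 20 = 1680

MDCLXXX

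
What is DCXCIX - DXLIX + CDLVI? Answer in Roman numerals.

DCXCIX = 699, DXLIX = 549, CDLVI = 456
699 - 549 = 150
150 + 456 = 606

DCVI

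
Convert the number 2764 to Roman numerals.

Convert 2764 to Roman numerals:
  2764 contains 2×1000 (MM)
  764 contains 1×500 (D)
  264 contains 2×100 (CC)
  64 contains 1×50 (L)
  14 contains 1×10 (X)
  4 contains 1×4 (IV)

MMDCCLXIV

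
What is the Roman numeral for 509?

Convert 509 to Roman numerals:
  509 contains 1×500 (D)
  9 contains 1×9 (IX)

DIX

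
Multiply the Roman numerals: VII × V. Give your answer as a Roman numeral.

VII = 7
V = 5
7 × 5 = 35

XXXV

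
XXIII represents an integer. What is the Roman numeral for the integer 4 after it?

XXIII = 23
23 + 4 = 27

XXVII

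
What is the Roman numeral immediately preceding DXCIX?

DXCIX = 599; previous is 598

DXCVIII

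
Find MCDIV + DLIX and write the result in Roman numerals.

MCDIV = 1404
DLIX = 559
1404 + 559 = 1963

MCMLXIII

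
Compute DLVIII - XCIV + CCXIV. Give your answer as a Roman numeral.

DLVIII = 558, XCIV = 94, CCXIV = 214
558 - 94 = 464
464 + 214 = 678

DCLXXVIII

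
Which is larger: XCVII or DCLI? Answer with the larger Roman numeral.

XCVII = 97
DCLI = 651
651 is larger

DCLI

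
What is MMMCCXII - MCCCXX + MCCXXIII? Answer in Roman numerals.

MMMCCXII = 3212, MCCCXX = 1320, MCCXXIII = 1223
3212 - 1320 = 1892
1892 + 1223 = 3115

MMMCXV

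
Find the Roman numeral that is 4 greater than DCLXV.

DCLXV = 665
665 + 4 = 669

DCLXIX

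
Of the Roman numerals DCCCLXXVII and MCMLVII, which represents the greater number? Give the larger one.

DCCCLXXVII = 877
MCMLVII = 1957
1957 is larger

MCMLVII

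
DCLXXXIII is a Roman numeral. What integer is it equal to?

DCLXXXIII: D=500, C=100, L=50, X=10, X=10, X=10, I=1, I=1, I=1
500 + 100 + 50 + 10 + 10 + 10 + 1 + 1 + 1 = 683

683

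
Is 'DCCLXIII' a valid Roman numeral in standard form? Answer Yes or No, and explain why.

'DCCLXIII': Check the rules: uses only the symbols I, V, X, L, C, D, M; no symbol is repeated more than three times in a row; V, L and D each appear at most once; no smaller symbol precedes a larger one (values never increase from left to right). Value: D (500) + C (100) + C (100) + L (50) + X (10) + I (1) + I (1) + I (1) = 763. So it is a valid standard Roman numeral.

Yes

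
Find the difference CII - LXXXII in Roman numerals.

CII = 102
LXXXII = 82
102 - 82 = 20

XX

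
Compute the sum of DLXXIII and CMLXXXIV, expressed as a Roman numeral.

DLXXIII = 573
CMLXXXIV = 984
573 + 984 = 1557

MDLVII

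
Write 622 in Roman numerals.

Convert 622 to Roman numerals:
  622 contains 1×500 (D)
  122 contains 1×100 (C)
  22 contains 2×10 (XX)
  2 contains 2×1 (II)

DCXXII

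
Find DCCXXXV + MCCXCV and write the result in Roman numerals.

DCCXXXV = 735
MCCXCV = 1295
735 + 1295 = 2030

MMXXX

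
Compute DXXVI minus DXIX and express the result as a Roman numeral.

DXXVI = 526
DXIX = 519
526 - 519 = 7

VII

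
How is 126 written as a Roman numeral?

Convert 126 to Roman numerals:
  126 contains 1×100 (C)
  26 contains 2×10 (XX)
  6 contains 1×5 (V)
  1 contains 1×1 (I)

CXXVI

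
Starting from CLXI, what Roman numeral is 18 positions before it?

CLXI = 161
161 - 18 = 143

CXLIII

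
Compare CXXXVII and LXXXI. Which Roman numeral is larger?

CXXXVII = 137
LXXXI = 81
137 is larger

CXXXVII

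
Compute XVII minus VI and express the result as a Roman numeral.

XVII = 17
VI = 6
17 - 6 = 11

XI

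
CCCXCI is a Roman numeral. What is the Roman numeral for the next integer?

CCCXCI = 391; next is 392

CCCXCII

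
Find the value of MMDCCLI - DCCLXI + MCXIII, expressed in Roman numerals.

MMDCCLI = 2751, DCCLXI = 761, MCXIII = 1113
2751 - 761 = 1990
1990 + 1113 = 3103

MMMCIII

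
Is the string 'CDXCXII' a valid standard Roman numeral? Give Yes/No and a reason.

'CDXCXII': X cannot come right after the subtractive pair XC: once X is subtracted in XC, the next symbol must be smaller than X

No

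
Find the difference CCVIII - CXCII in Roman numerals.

CCVIII = 208
CXCII = 192
208 - 192 = 16

XVI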